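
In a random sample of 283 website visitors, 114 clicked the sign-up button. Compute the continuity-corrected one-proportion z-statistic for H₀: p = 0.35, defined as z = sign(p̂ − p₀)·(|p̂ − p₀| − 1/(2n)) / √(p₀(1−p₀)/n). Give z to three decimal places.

z = 1.801

With x = 114 successes in n = 283, p̂ = 0.40283. p̂ − p₀ = 0.052827.
Continuity correction 1/(2n) = 1/566 = 0.001767.
Corrected numerator: |0.052827| − 0.001767 = 0.051060.
Under H₀, SE = √(p₀(1−p₀)/n) = √(0.35·0.65/283) = √0.000803887 = 0.028353.
z = +0.051060/0.028353 = 1.801.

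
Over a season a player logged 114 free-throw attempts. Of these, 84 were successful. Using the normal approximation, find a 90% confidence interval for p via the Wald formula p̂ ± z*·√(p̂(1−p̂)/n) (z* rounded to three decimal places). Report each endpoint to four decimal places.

(0.6690, 0.8047)

p̂ = 84/114 = 0.73684.
SE = √(p̂(1−p̂)/n) = √(0.193906/114) = 0.041242.
For 90% confidence, z* = 1.645.
Margin of error: 1.645 × 0.041242 = 0.06784.
So the interval runs from 0.6690 to 0.8047.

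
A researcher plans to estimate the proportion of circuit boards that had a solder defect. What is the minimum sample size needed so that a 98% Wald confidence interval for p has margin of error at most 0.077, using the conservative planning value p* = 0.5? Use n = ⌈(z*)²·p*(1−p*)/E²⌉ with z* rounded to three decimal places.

For 98% confidence, z* = 2.326.
p*(1−p*) = 0.50·0.50 = 0.2500.
(z*)²·p*(1−p*)/E² = 5.410276·0.2500/0.005929 = 228.128.
⌈228.128⌉ = 229.

n = 229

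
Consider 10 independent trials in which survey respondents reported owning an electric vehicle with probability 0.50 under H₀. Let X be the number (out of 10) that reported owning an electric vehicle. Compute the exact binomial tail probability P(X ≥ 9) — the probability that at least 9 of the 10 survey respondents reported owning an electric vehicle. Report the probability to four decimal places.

X is binomial with n = 10 and p = 0.50.
P(X ≥ 9) = C(10,9)·0.50^9·0.50^1 + C(10,10)·0.50^10·0.50^0.
= 0.009766 + 0.000977 = 0.0107.

P = 0.0107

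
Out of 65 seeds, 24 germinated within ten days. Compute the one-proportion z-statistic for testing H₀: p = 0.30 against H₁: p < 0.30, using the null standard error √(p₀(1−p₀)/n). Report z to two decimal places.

z = 1.22

Sample proportion p̂ = 24/65 = 0.36923.
Under H₀, SE = √(p₀(1−p₀)/n) = √(0.30·0.70/65) = √0.003230769 = 0.056840.
Test statistic: z = 0.06923/0.056840 = 1.22.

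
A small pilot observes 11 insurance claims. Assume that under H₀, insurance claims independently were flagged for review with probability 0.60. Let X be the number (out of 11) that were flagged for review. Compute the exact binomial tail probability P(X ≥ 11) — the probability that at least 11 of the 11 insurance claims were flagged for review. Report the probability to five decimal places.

X ~ Binomial(n=11, p=0.60).
P(X ≥ 11) = C(11,11)·0.60^11·0.40^0.
= 0.003628 = 0.00363.

P = 0.00363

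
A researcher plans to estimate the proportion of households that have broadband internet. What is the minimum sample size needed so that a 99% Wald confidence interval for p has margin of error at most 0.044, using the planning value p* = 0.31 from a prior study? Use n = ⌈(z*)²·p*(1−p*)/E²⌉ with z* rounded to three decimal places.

n = 734

z* = 2.576 at the 99% level.
p*(1−p*) = 0.31·0.69 = 0.2139.
Required n before rounding: 6.635776 × 0.2139 / 0.044² = 733.157.
Rounding up, n = 734.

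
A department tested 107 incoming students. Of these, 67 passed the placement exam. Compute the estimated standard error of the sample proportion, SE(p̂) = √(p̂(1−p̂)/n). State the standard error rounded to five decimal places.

The sample proportion is 67/107 = 0.62617.
p̂(1−p̂) = 0.234081.
Dividing by n and taking the root: √0.002187673 = 0.04677.

SE = 0.04677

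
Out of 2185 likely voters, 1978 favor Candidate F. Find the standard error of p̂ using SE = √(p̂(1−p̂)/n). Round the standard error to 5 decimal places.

The sample proportion is 1978/2185 = 0.90526.
p̂(1−p̂) = 0.90526·0.09474 = 0.085764.
SE = √(0.085764/2185) = √0.000039251 = 0.00627.

SE = 0.00627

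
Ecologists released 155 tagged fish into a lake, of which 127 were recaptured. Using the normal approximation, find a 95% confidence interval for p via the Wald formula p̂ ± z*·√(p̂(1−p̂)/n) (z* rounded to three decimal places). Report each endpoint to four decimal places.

(0.7588, 0.8799)

p̂ = 127/155 = 0.81935.
Standard error of p̂: √(0.148012/155) = √0.000954919 = 0.030902.
z* = 1.960 at the 95% level.
Margin = 1.960·0.030902 = 0.06057.
CI: 0.81935 ± 0.06057 = (0.7588, 0.8799).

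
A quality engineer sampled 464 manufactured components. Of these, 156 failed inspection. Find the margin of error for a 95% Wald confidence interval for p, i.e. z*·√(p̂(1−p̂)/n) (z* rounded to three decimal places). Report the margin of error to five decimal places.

p̂ = 156/464 = 0.33621.
Standard error of p̂: √(0.223172/464) = √0.000480974 = 0.021931.
For 95% confidence, z* = 1.960.
Margin of error = z*·SE = 1.960 × 0.021931 = 0.04298.

ME = 0.04298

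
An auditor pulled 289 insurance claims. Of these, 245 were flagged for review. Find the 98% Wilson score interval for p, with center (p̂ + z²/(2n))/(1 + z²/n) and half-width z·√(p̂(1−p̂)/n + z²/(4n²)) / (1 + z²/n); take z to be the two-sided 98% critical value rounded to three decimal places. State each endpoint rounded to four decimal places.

Here p̂ = 245/289 = 0.84775 and z = 2.326 (z² = 5.410276).
1 + z²/n = 1.018721.
Adjusted center: (0.84775 + z²/(2n))/1.018721 = 0.84136.
Radicand: p̂(1−p̂)/n + z²/(4n²) = 0.000446607 + 0.000016194 = 0.000462801.
Half-width = 2.326·√0.000462801/1.018721 = 0.04912.
Interval: 0.84136 ± 0.04912 → (0.7922, 0.8905).

(0.7922, 0.8905)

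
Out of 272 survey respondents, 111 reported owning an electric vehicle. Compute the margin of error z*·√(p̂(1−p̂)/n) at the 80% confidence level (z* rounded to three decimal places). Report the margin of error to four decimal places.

ME = 0.0382

The sample proportion is 111/272 = 0.40809.
SE(p̂) = √(0.40809·0.59191/272) = 0.029800.
The 80% critical value is z* = 1.282.
So ME = 0.0382.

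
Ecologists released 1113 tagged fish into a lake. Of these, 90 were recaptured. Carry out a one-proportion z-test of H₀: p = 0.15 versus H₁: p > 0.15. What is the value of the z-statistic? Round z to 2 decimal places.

z = -6.46

The sample proportion is 90/1113 = 0.08086.
SE₀ = √(0.15·0.85/1113) = 0.010703.
z = (p̂ − p₀)/SE = (0.08086 − 0.15)/0.010703 = -6.46.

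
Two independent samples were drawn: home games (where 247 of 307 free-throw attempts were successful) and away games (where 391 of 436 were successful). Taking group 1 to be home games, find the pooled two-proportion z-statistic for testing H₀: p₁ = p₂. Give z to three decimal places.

z = -3.554

Sample proportions: p̂₁ = 247/307 = 0.80456 and p̂₂ = 391/436 = 0.89679.
Pooling: p̂ = 638/743 = 0.85868.
Pooled SE = √[0.1213479·0.00555091] ≈ 0.025954.
z = (p̂₁ − p̂₂)/SE = (0.80456 − 0.89679)/0.025954 = -0.09223/0.025954 = -3.554.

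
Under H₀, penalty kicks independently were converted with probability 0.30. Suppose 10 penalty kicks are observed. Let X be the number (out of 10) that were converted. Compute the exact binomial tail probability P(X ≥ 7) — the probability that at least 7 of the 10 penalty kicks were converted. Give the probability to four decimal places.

X is binomial with n = 10 and p = 0.30.
P(X ≥ 7) = C(10,7)·0.30^7·0.70^3 + C(10,8)·0.30^8·0.70^2 + C(10,9)·0.30^9·0.70^1 + C(10,10)·0.30^10·0.70^0.
= 0.009002 + 0.001447 + 0.000138 + 0.000006 = 0.0106.

P = 0.0106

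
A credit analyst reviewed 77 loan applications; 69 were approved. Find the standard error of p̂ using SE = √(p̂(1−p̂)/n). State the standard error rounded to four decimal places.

SE = 0.0348

p̂ = 69/77 = 0.89610.
p̂(1−p̂) = 0.89610·0.10390 = 0.093105.
SE = √(0.093105/77) = √0.001209156 = 0.0348.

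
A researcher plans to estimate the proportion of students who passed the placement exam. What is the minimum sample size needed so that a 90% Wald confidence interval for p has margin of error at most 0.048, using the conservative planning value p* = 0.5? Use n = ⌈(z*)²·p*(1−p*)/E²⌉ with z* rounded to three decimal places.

The 90% critical value is z* = 1.645.
p*(1−p*) = 0.2500.
(z*)²·p*(1−p*)/E² = 2.706025·0.2500/0.002304 = 293.623.
⌈293.623⌉ = 294.

n = 294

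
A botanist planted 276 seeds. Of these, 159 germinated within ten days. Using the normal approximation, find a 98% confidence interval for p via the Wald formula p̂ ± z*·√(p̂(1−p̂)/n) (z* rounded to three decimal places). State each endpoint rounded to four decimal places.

(0.5069, 0.6453)

Sample proportion p̂ = 159/276 = 0.57609.
SE = √(p̂(1−p̂)/n) = √(0.244211/276) = 0.029746.
z* = 2.326 at the 98% level.
Margin of error: 2.326 × 0.029746 = 0.06919.
So the interval runs from 0.5069 to 0.6453.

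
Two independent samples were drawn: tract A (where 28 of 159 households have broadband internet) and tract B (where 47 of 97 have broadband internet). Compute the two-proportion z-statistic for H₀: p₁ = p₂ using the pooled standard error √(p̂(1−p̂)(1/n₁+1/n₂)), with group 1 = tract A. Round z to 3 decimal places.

Sample proportions: p̂₁ = 28/159 = 0.17610 and p̂₂ = 47/97 = 0.48454.
Pooled p̂ = (28+47)/(159+97) = 75/256 = 0.29297.
SE = √[p̂(1−p̂)(1/n₁+1/n₂)] = √[0.29297·0.70703·(1/159+1/97)] ≈ 0.058636.
z = -0.30844/0.058636 = -5.260.

z = -5.260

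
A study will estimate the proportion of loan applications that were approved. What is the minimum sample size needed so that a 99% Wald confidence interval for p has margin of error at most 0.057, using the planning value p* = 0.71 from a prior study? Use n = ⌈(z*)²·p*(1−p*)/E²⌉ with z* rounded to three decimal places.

The 99% critical value is z* = 2.576.
p*(1−p*) = 0.2059.
Required n before rounding: 6.635776 × 0.2059 / 0.057² = 420.531.
⌈420.531⌉ = 421.

n = 421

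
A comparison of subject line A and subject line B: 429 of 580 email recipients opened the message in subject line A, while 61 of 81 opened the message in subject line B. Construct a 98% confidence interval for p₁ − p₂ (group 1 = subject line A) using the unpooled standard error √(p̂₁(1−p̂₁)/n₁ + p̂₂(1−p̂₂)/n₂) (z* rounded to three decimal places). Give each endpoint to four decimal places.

p̂₁ = 429/580 = 0.73966, p̂₂ = 61/81 = 0.75309; p̂₁ − p̂₂ = -0.01343.
SE = √(0.000332009 + 0.002295645) = √0.002627654 = 0.051261.
For 98% confidence, z* = 2.326. Margin of error = 0.11923.
Interval: -0.01343 ± 0.11923 → (-0.1327, 0.1058).

(-0.1327, 0.1058)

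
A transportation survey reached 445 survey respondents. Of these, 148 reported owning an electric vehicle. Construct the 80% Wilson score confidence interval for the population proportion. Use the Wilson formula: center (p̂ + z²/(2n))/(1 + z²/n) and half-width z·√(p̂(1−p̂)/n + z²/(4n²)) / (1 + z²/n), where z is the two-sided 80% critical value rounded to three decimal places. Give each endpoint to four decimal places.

Here p̂ = 148/445 = 0.33258 and z = 1.282 (z² = 1.643524).
Denominator 1 + z²/n = 1 + 1.643524/445 = 1.003693.
Adjusted center: (0.33258 + z²/(2n))/1.003693 = 0.33320.
Radicand: p̂(1−p̂)/n + z²/(4n²) = 0.000498813 + 0.000002075 = 0.000500888.
Half-width = 1.282·√0.000500888/1.003693 = 0.02859.
CI: 0.33320 ± 0.02859 = (0.3046, 0.3618).

(0.3046, 0.3618)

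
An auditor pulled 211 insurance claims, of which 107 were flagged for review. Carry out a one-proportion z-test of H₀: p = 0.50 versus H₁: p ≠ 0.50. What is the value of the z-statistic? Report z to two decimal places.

The sample proportion is 107/211 = 0.50711.
SE₀ = √(0.50·0.50/211) = 0.034421.
Test statistic: z = 0.00711/0.034421 = 0.21.

z = 0.21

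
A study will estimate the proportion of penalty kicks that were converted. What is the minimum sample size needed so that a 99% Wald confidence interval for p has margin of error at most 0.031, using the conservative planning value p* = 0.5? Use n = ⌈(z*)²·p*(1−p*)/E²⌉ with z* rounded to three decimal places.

n = 1727

z* = 2.576 at the 99% level.
p*(1−p*) = 0.50·0.50 = 0.2500.
(z*)²·p*(1−p*)/E² = 6.635776·0.2500/0.000961 = 1726.268.
⌈1726.268⌉ = 1727.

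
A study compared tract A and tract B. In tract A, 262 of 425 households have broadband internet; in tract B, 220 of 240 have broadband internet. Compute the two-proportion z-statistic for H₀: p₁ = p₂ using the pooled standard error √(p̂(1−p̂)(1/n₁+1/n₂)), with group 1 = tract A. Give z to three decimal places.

z = -8.325

Sample proportions: p̂₁ = 262/425 = 0.61647 and p̂₂ = 220/240 = 0.91667.
Pooling: p̂ = 482/665 = 0.72481.
Pooled SE = √[0.1994596·0.00651961] ≈ 0.036061.
z = (p̂₁ − p̂₂)/SE = (0.61647 − 0.91667)/0.036061 = -0.30020/0.036061 = -8.325.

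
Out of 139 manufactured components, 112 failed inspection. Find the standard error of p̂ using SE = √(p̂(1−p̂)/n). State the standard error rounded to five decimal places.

SE = 0.03356

With x = 112 successes in n = 139, p̂ = 0.80576.
p̂(1−p̂) = 0.80576·0.19424 = 0.156511.
Dividing by n and taking the root: √0.001125978 = 0.03356.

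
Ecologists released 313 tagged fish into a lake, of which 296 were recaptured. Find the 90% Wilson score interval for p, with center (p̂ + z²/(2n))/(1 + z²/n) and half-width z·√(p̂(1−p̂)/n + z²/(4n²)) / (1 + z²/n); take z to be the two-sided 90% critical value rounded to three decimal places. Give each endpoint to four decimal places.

Here p̂ = 296/313 = 0.94569 and z = 1.645 (z² = 2.706025).
Denominator 1 + z²/n = 1 + 2.706025/313 = 1.008645.
Center = (0.94569 + 0.004323)/1.008645 = 0.94187.
Radicand: p̂(1−p̂)/n + z²/(4n²) = 0.000164100 + 0.000006905 = 0.000171005.
Half-width = z·√(radicand)/denom = 1.645·0.013077/1.008645 = 0.02133.
So the interval runs from 0.9205 to 0.9632.

(0.9205, 0.9632)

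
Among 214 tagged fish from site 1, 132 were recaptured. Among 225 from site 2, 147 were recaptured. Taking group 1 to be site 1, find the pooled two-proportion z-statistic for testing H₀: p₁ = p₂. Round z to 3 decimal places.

z = -0.794

p̂₁ = 132/214 = 0.61682, p̂₂ = 147/225 = 0.65333.
Pooling: p̂ = 279/439 = 0.63554.
Pooled SE = √[0.2316302·0.00911734] ≈ 0.045955.
z = -0.03651/0.045955 = -0.794.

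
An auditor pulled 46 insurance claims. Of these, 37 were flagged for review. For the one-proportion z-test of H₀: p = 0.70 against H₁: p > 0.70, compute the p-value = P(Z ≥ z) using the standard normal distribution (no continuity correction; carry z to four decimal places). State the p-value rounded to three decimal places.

p-value = 0.061

With x = 37 successes in n = 46, p̂ = 0.80435.
Under H₀, SE = √(p₀(1−p₀)/n) = √(0.70·0.30/46) = √0.004565217 = 0.067566.
Test statistic (full precision, shown to 4 dp): z = (37/46 − 0.70)/SE₀ ≈ 1.5444.
From the standard normal, P(Z ≥ z) = 0.061.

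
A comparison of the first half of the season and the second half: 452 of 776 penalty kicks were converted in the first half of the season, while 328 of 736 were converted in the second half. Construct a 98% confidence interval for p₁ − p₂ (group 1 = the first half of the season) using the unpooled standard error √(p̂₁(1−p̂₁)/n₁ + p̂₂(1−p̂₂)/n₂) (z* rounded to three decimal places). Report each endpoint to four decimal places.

p̂₁ = 452/776 = 0.58247, p̂₂ = 328/736 = 0.44565; p̂₁ − p̂₂ = 0.13682.
Unpooled SE = √(p̂₁(1−p̂₁)/n₁ + p̂₂(1−p̂₂)/n₂) = √(0.000313399 + 0.000335661) = 0.025477.
The 98% critical value is z* = 2.326. Margin = 2.326·0.025477 = 0.05926.
Interval: 0.13682 ± 0.05926 → (0.0776, 0.1961).

(0.0776, 0.1961)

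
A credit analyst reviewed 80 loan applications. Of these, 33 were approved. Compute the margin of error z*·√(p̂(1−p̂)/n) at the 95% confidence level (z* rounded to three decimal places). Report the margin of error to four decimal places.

p̂ = 33/80 = 0.41250.
Standard error of p̂: √(0.242344/80) = √0.003029297 = 0.055039.
For 95% confidence, z* = 1.960.
Margin of error = z*·SE = 1.960 × 0.055039 = 0.1079.

ME = 0.1079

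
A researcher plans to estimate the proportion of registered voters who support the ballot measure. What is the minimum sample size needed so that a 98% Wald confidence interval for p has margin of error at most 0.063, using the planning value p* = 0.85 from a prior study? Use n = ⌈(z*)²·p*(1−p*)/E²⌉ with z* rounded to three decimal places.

n = 174

The 98% critical value is z* = 2.326.
p*(1−p*) = 0.85·0.15 = 0.1275.
(z*)²·p*(1−p*)/E² = 5.410276·0.1275/0.003969 = 173.799.
⌈173.799⌉ = 174.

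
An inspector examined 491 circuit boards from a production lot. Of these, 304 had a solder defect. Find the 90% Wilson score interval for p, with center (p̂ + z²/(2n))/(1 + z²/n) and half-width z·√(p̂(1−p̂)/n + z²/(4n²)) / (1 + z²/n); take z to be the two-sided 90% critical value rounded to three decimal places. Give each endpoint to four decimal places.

(0.5825, 0.6544)

Here p̂ = 304/491 = 0.61914 and z = 1.645 (z² = 2.706025).
1 + z²/n = 1.005511.
Adjusted center: (0.61914 + z²/(2n))/1.005511 = 0.61849.
Radicand: p̂(1−p̂)/n + z²/(4n²) = 0.000480254 + 0.000002806 = 0.000483060.
Half-width = z·√(radicand)/denom = 1.645·0.021979/1.005511 = 0.03596.
Interval: 0.61849 ± 0.03596 → (0.5825, 0.6544).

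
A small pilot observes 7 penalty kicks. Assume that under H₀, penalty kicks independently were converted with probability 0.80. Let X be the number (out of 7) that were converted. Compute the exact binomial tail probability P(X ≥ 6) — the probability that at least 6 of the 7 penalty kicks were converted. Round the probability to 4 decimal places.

P = 0.5767

X ~ Binomial(n=7, p=0.80).
P(X ≥ 6) = C(7,6)·0.80^6·0.20^1 + C(7,7)·0.80^7·0.20^0.
= 0.367002 + 0.209715 = 0.5767.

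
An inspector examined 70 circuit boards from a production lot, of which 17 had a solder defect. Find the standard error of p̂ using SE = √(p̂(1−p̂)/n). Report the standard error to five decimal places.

With x = 17 successes in n = 70, p̂ = 0.24286.
p̂(1−p̂) = 0.183879.
Dividing by n and taking the root: √0.002626843 = 0.05125.

SE = 0.05125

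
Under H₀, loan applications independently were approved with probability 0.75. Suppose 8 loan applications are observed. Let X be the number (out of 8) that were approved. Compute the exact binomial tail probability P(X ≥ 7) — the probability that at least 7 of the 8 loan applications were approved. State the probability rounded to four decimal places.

X ~ Binomial(n=8, p=0.75).
P(X ≥ 7) = C(8,7)·0.75^7·0.25^1 + C(8,8)·0.75^8·0.25^0.
= 0.266968 + 0.100113 = 0.3671.

P = 0.3671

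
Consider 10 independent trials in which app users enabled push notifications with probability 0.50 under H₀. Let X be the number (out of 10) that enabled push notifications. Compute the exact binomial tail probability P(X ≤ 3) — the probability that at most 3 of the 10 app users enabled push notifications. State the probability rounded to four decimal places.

X is binomial with n = 10 and p = 0.50.
P(X ≤ 3) = C(10,0)·0.50^0·0.50^10 + C(10,1)·0.50^1·0.50^9 + C(10,2)·0.50^2·0.50^8 + C(10,3)·0.50^3·0.50^7.
= 0.000977 + 0.009766 + 0.043945 + 0.117188 = 0.1719.

P = 0.1719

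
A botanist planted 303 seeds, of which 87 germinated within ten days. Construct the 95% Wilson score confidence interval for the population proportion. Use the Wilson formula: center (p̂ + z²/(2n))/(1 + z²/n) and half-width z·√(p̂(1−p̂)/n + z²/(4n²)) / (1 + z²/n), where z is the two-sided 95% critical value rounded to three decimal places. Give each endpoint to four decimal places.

p̂ = 87/303 = 0.28713; z = 1.960, so z² = 3.841600.
Denominator 1 + z²/n = 1 + 3.841600/303 = 1.012679.
Center = (0.28713 + 0.006339)/1.012679 = 0.28979.
Radicand: p̂(1−p̂)/n + z²/(4n²) = 0.000675531 + 0.000010461 = 0.000685992.
Half-width = z·√(radicand)/denom = 1.960·0.026191/1.012679 = 0.05069.
Interval: 0.28979 ± 0.05069 → (0.2391, 0.3405).

(0.2391, 0.3405)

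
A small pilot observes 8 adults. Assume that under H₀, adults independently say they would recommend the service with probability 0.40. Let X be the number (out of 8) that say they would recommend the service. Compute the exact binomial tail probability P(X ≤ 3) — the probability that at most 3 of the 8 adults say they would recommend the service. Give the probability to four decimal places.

X is binomial with n = 8 and p = 0.40.
P(X ≤ 3) = C(8,0)·0.40^0·0.60^8 + C(8,1)·0.40^1·0.60^7 + C(8,2)·0.40^2·0.60^6 + C(8,3)·0.40^3·0.60^5.
= 0.016796 + 0.089580 + 0.209019 + 0.278692 = 0.5941.

P = 0.5941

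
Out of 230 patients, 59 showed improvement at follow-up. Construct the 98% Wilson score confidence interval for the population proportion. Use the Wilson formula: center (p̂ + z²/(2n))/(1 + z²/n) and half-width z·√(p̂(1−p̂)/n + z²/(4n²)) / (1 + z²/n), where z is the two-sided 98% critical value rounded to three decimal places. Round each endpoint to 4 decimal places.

Here p̂ = 59/230 = 0.25652 and z = 2.326 (z² = 5.410276).
1 + z²/n = 1.023523.
Center = (0.25652 + 0.011761)/1.023523 = 0.26212.
Radicand: p̂(1−p̂)/n + z²/(4n²) = 0.000829210 + 0.000025568 = 0.000854778.
Half-width = z·√(radicand)/denom = 2.326·0.029237/1.023523 = 0.06644.
CI: 0.26212 ± 0.06644 = (0.1957, 0.3286).

(0.1957, 0.3286)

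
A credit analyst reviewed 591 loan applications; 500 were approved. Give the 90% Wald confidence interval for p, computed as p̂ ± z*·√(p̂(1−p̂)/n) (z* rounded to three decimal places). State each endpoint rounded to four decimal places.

(0.8216, 0.8704)

The sample proportion is 500/591 = 0.84602.
SE = √(p̂(1−p̂)/n) = √(0.130268/591) = 0.014847.
z* = 1.645 at the 90% level.
Margin = 1.645·0.014847 = 0.02442.
So the interval runs from 0.8216 to 0.8704.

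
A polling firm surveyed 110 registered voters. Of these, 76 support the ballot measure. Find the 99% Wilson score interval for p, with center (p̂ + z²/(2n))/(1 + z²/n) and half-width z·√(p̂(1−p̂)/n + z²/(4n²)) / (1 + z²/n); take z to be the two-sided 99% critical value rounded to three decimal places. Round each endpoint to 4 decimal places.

Here p̂ = 76/110 = 0.69091 and z = 2.576 (z² = 6.635776).
1 + z²/n = 1.060325.
Adjusted center: (0.69091 + z²/(2n))/1.060325 = 0.68005.
Radicand: p̂(1−p̂)/n + z²/(4n²) = 0.001941397 + 0.000137103 = 0.002078500.
Half-width = z·√(radicand)/denom = 2.576·0.045591/1.060325 = 0.11076.
Interval: 0.68005 ± 0.11076 → (0.5693, 0.7908).

(0.5693, 0.7908)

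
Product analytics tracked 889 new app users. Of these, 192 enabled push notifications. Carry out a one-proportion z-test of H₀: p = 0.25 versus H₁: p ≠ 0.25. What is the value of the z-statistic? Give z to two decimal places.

z = -2.34

p̂ = 192/889 = 0.21597.
Null standard error: √(0.25·0.75/889) = √0.000210911 = 0.014523.
z = (0.21597 − 0.25)/0.014523 = -0.03403/0.014523 = -2.34.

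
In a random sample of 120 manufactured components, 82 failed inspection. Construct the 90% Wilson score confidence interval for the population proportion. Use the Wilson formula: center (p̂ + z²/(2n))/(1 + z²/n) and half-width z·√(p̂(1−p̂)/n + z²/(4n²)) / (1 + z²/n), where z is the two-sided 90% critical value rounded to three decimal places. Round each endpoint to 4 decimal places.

p̂ = 82/120 = 0.68333; z = 1.645, so z² = 2.706025.
Denominator 1 + z²/n = 1 + 2.706025/120 = 1.022550.
Adjusted center: (0.68333 + z²/(2n))/1.022550 = 0.67929.
Radicand: p̂(1−p̂)/n + z²/(4n²) = 0.001803241 + 0.000046980 = 0.001850221.
Half-width = 1.645·√0.001850221/1.022550 = 0.06920.
Interval: 0.67929 ± 0.06920 → (0.6101, 0.7485).

(0.6101, 0.7485)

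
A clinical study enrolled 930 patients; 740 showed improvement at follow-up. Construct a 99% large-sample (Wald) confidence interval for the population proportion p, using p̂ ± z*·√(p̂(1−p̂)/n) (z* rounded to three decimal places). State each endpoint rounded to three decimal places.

Sample proportion p̂ = 740/930 = 0.79570.
SE(p̂) = √(0.79570·0.20430/930) = 0.013221.
For 99% confidence, z* = 2.576.
Margin = 2.576·0.013221 = 0.03406.
Interval: 0.79570 ± 0.03406 → (0.762, 0.830).

(0.762, 0.830)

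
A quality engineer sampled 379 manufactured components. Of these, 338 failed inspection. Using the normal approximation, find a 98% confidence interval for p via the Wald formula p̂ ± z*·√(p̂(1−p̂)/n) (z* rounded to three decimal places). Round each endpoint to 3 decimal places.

p̂ = 338/379 = 0.89182.
SE = √(p̂(1−p̂)/n) = √(0.096477/379) = 0.015955.
z* = 2.326 at the 98% level.
Margin = 2.326·0.015955 = 0.03711.
CI: 0.89182 ± 0.03711 = (0.855, 0.929).

(0.855, 0.929)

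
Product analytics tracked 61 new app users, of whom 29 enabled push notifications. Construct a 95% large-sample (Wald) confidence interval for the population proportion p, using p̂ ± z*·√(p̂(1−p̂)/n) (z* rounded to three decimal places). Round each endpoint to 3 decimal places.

(0.350, 0.601)

p̂ = 29/61 = 0.47541.
SE = √(p̂(1−p̂)/n) = √(0.249395/61) = 0.063941.
The 95% critical value is z* = 1.960.
Margin of error: 1.960 × 0.063941 = 0.12532.
Interval: 0.47541 ± 0.12532 → (0.350, 0.601).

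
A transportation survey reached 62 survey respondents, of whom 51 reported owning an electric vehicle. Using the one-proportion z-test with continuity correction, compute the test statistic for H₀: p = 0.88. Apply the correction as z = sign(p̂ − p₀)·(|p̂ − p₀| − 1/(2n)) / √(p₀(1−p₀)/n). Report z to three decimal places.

The sample proportion is 51/62 = 0.82258. p̂ − p₀ = -0.057419.
Continuity correction 1/(2n) = 1/124 = 0.008065.
Corrected numerator: |-0.057419| − 0.008065 = 0.049354.
Null standard error: √(0.88·0.12/62) = √0.001703226 = 0.041270.
z = −0.049354/0.041270 = -1.196.

z = -1.196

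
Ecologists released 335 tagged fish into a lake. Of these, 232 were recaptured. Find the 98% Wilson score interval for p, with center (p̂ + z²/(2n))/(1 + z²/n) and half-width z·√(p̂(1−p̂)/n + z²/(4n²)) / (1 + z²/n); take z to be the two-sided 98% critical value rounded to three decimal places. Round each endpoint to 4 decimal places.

p̂ = 232/335 = 0.69254; z = 2.326, so z² = 5.410276.
Denominator 1 + z²/n = 1 + 5.410276/335 = 1.016150.
Center = (0.69254 + 0.008075)/1.016150 = 0.68948.
Radicand: p̂(1−p̂)/n + z²/(4n²) = 0.000635610 + 0.000012052 = 0.000647662.
Half-width = 2.326·√0.000647662/1.016150 = 0.05825.
CI: 0.68948 ± 0.05825 = (0.6312, 0.7477).

(0.6312, 0.7477)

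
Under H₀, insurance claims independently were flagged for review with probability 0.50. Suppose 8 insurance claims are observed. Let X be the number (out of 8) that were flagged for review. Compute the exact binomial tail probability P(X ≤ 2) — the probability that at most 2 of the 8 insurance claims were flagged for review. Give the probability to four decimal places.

X is binomial with n = 8 and p = 0.50.
P(X ≤ 2) = C(8,0)·0.50^0·0.50^8 + C(8,1)·0.50^1·0.50^7 + C(8,2)·0.50^2·0.50^6.
= 0.003906 + 0.031250 + 0.109375 = 0.1445.

P = 0.1445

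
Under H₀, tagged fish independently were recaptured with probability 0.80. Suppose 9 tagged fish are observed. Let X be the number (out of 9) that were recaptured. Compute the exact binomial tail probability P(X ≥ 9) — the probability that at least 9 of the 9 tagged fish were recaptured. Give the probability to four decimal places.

X ~ Binomial(n=9, p=0.80).
P(X ≥ 9) = C(9,9)·0.80^9·0.20^0.
= 0.134218 = 0.1342.

P = 0.1342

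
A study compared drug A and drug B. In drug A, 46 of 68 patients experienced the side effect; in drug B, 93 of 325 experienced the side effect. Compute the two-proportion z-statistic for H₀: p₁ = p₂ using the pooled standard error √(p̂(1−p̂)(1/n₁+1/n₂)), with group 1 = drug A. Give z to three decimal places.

z = 6.122

Sample proportions: p̂₁ = 46/68 = 0.67647 and p̂₂ = 93/325 = 0.28615.
Pooled p̂ = (46+93)/(68+325) = 139/393 = 0.35369.
SE = √[p̂(1−p̂)(1/n₁+1/n₂)] = √[0.35369·0.64631·(1/68+1/325)] ≈ 0.063758.
z = 0.39032/0.063758 = 6.122.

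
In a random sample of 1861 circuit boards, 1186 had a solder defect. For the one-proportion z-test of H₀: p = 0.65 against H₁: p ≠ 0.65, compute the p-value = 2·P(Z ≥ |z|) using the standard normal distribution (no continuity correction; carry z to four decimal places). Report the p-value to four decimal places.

p̂ = 1186/1861 = 0.63729.
Null standard error: √(0.65·0.35/1861) = √0.000122246 = 0.011056.
Test statistic (full precision, shown to 4 dp): z = (1186/1861 − 0.65)/SE₀ ≈ -1.1494.
p-value = 2·P(Z ≥ |z|) with z = -1.1494 → 0.2504.

p-value = 0.2504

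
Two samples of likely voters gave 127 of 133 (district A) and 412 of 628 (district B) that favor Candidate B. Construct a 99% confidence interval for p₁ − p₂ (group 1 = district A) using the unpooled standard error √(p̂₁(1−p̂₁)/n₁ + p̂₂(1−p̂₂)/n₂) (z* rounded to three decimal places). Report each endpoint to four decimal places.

p̂₁ = 0.95489, p̂₂ = 0.65605, so the observed difference is 0.29884.
SE = √(0.000323892 + 0.000359312) = √0.000683204 = 0.026138.
For 99% confidence, z* = 2.576. Margin = 2.576·0.026138 = 0.06733.
CI: 0.29884 ± 0.06733 = (0.2315, 0.3662).

(0.2315, 0.3662)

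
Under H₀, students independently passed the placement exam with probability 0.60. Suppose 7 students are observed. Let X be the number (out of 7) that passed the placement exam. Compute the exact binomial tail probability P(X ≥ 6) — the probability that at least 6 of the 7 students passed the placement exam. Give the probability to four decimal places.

P = 0.1586

X is binomial with n = 7 and p = 0.60.
P(X ≥ 6) = C(7,6)·0.60^6·0.40^1 + C(7,7)·0.60^7·0.40^0.
= 0.130637 + 0.027994 = 0.1586.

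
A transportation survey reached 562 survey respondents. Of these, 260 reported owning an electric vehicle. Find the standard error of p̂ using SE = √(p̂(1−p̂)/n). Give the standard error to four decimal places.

SE = 0.0210

The sample proportion is 260/562 = 0.46263.
p̂(1−p̂) = 0.248603.
SE = √(0.248603/562) = √0.000442354 = 0.0210.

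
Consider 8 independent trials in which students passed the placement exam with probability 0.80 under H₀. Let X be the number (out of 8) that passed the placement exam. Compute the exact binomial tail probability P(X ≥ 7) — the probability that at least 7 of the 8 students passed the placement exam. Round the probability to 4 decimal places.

P = 0.5033

X is binomial with n = 8 and p = 0.80.
P(X ≥ 7) = C(8,7)·0.80^7·0.20^1 + C(8,8)·0.80^8·0.20^0.
= 0.335544 + 0.167772 = 0.5033.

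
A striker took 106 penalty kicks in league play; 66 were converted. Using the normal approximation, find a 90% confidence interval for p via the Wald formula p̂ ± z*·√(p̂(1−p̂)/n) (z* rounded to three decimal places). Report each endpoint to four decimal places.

(0.5452, 0.7001)

With x = 66 successes in n = 106, p̂ = 0.62264.
SE(p̂) = √(0.62264·0.37736/106) = 0.047081.
The 90% critical value is z* = 1.645.
Margin = 1.645·0.047081 = 0.07745.
So the interval runs from 0.5452 to 0.7001.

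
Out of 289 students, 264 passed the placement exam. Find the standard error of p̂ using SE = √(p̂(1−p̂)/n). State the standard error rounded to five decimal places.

SE = 0.01654

Sample proportion p̂ = 264/289 = 0.91349.
p̂(1−p̂) = 0.079026.
SE = √(0.079026/289) = 0.01654.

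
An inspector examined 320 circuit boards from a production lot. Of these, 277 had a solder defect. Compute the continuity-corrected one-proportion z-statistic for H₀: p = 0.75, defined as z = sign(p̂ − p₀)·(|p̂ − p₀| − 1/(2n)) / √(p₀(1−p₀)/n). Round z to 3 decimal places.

z = 4.712

The sample proportion is 277/320 = 0.86562. p̂ − p₀ = 0.115625.
1/(2n) = 0.001563.
Corrected numerator: |0.115625| − 0.001563 = 0.114062.
Null standard error: √(0.75·0.25/320) = √0.000585937 = 0.024206.
z = +0.114062/0.024206 = 4.712.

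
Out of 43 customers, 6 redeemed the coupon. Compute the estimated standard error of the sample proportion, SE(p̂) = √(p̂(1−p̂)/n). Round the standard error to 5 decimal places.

The sample proportion is 6/43 = 0.13953.
p̂(1−p̂) = 0.120061.
Dividing by n and taking the root: √0.002792116 = 0.05284.

SE = 0.05284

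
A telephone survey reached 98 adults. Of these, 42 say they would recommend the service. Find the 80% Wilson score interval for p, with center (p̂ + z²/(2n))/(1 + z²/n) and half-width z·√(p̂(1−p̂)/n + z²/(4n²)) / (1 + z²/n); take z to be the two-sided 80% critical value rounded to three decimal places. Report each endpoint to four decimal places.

p̂ = 42/98 = 0.42857; z = 1.282, so z² = 1.643524.
1 + z²/n = 1.016771.
Adjusted center: (0.42857 + z²/(2n))/1.016771 = 0.42975.
Radicand: p̂(1−p̂)/n + z²/(4n²) = 0.002498959 + 0.000042782 = 0.002541741.
Half-width = z·√(radicand)/denom = 1.282·0.050416/1.016771 = 0.06357.
CI: 0.42975 ± 0.06357 = (0.3662, 0.4933).

(0.3662, 0.4933)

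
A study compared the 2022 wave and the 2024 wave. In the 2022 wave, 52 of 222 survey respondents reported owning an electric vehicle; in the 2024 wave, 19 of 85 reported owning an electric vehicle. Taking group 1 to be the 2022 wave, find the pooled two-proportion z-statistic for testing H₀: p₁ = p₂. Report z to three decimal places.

z = 0.199

p̂₁ = 52/222 = 0.23423, p̂₂ = 19/85 = 0.22353.
Pooling: p̂ = 71/307 = 0.23127.
SE = √[p̂(1−p̂)(1/n₁+1/n₂)] = √[0.23127·0.76873·(1/222+1/85)] ≈ 0.053781.
z = (p̂₁ − p̂₂)/SE = (0.23423 − 0.22353)/0.053781 = 0.01070/0.053781 = 0.199.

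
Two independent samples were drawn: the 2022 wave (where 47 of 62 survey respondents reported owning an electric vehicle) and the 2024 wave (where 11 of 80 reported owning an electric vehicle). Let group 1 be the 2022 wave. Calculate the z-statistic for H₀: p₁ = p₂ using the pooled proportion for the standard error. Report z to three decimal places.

z = 7.461

p̂₁ = 47/62 = 0.75806, p̂₂ = 11/80 = 0.13750.
Pooled p̂ = (47+11)/(62+80) = 58/142 = 0.40845.
SE = √[p̂(1−p̂)(1/n₁+1/n₂)] = √[0.40845·0.59155·(1/62+1/80)] ≈ 0.083170.
z = (p̂₁ − p̂₂)/SE = (0.75806 − 0.13750)/0.083170 = 0.62056/0.083170 = 7.461.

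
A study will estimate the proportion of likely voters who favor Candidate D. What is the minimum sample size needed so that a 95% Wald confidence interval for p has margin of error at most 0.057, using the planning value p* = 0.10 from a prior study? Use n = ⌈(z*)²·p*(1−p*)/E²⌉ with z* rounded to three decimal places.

n = 107

The 95% critical value is z* = 1.960.
p*(1−p*) = 0.10·0.90 = 0.0900.
(z*)²·p*(1−p*)/E² = 3.841600·0.0900/0.003249 = 106.416.
Rounding up, n = 107.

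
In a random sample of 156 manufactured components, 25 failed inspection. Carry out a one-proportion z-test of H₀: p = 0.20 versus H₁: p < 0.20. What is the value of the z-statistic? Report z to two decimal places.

z = -1.24

The sample proportion is 25/156 = 0.16026.
Null standard error: √(0.20·0.80/156) = √0.001025641 = 0.032026.
z = (p̂ − p₀)/SE = (0.16026 − 0.20)/0.032026 = -1.24.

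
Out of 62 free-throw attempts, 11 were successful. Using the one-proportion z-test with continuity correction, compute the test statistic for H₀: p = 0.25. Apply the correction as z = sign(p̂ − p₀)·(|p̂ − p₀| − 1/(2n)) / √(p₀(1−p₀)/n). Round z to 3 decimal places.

z = -1.173

p̂ = 11/62 = 0.17742. p̂ − p₀ = -0.072581.
1/(2n) = 0.008065.
Corrected numerator: |-0.072581| − 0.008065 = 0.064516.
Under H₀, SE = √(p₀(1−p₀)/n) = √(0.25·0.75/62) = √0.003024194 = 0.054993.
z = −0.064516/0.054993 = -1.173.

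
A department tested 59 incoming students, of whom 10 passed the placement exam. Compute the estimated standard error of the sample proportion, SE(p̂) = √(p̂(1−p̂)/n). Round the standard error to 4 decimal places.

SE = 0.0488

p̂ = 10/59 = 0.16949.
p̂(1−p̂) = 0.16949·0.83051 = 0.140763.
SE = √(0.140763/59) = √0.002385814 = 0.0488.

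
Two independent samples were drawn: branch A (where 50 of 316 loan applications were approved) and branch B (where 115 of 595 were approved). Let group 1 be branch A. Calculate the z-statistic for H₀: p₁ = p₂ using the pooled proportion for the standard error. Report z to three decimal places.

z = -1.307

p̂₁ = 50/316 = 0.15823, p̂₂ = 115/595 = 0.19328.
Pooled p̂ = (50+115)/(316+595) = 165/911 = 0.18112.
Pooled SE = √[0.1483153·0.00484523] ≈ 0.026807.
z = (p̂₁ − p̂₂)/SE = (0.15823 − 0.19328)/0.026807 = -0.03505/0.026807 = -1.307.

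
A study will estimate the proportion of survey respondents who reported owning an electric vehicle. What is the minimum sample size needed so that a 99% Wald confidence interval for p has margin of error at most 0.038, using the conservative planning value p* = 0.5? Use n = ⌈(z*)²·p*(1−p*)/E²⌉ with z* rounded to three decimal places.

The 99% critical value is z* = 2.576.
p*(1−p*) = 0.50·0.50 = 0.2500.
(z*)²·p*(1−p*)/E² = 6.635776·0.2500/0.001444 = 1148.853.
⌈1148.853⌉ = 1149.

n = 1149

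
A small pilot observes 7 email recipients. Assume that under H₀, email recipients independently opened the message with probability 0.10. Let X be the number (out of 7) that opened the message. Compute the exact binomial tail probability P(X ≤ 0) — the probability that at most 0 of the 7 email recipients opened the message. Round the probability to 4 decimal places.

P = 0.4783

X ~ Binomial(n=7, p=0.10).
P(X ≤ 0) = C(7,0)·0.10^0·0.90^7.
= 0.478297 = 0.4783.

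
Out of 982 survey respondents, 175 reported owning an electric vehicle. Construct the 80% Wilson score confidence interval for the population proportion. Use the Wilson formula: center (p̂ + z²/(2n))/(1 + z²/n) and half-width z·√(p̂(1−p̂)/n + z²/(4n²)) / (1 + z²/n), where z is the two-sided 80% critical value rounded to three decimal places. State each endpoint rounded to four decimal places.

(0.1631, 0.1944)

Here p̂ = 175/982 = 0.17821 and z = 1.282 (z² = 1.643524).
Denominator 1 + z²/n = 1 + 1.643524/982 = 1.001674.
Center = (0.17821 + 0.000837)/1.001674 = 0.17875.
Radicand: p̂(1−p̂)/n + z²/(4n²) = 0.000149134 + 0.000000426 = 0.000149560.
Half-width = z·√(radicand)/denom = 1.282·0.012229/1.001674 = 0.01565.
CI: 0.17875 ± 0.01565 = (0.1631, 0.1944).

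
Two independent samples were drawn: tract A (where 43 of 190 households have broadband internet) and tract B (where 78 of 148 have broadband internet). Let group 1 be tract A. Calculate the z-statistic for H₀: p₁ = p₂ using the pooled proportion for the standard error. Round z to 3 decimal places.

z = -5.721

p̂₁ = 43/190 = 0.22632, p̂₂ = 78/148 = 0.52703.
Pooled p̂ = (43+78)/(190+148) = 121/338 = 0.35799.
Pooled SE = √[0.2298326·0.01201991] ≈ 0.052560.
z = -0.30071/0.052560 = -5.721.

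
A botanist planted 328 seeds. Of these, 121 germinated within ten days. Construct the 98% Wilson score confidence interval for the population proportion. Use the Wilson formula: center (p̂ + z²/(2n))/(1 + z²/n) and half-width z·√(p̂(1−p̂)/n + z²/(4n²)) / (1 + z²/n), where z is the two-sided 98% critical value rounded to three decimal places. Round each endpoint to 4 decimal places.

p̂ = 121/328 = 0.36890; z = 2.326, so z² = 5.410276.
1 + z²/n = 1.016495.
Adjusted center: (0.36890 + z²/(2n))/1.016495 = 0.37103.
Radicand: p̂(1−p̂)/n + z²/(4n²) = 0.000709797 + 0.000012572 = 0.000722369.
Half-width = z·√(radicand)/denom = 2.326·0.026877/1.016495 = 0.06150.
So the interval runs from 0.3095 to 0.4325.

(0.3095, 0.4325)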